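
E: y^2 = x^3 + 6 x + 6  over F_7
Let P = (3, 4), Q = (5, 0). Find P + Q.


P != Q, so use the chord formula.
s = (y2 - y1) / (x2 - x1) = (3) / (2) mod 7 = 5
x3 = s^2 - x1 - x2 mod 7 = 5^2 - 3 - 5 = 3
y3 = s (x1 - x3) - y1 mod 7 = 5 * (3 - 3) - 4 = 3

P + Q = (3, 3)


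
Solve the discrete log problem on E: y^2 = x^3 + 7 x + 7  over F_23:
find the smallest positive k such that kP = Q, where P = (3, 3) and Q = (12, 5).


Enumerate multiples of P until we hit Q = (12, 5):
  1P = (3, 3)
  2P = (21, 10)
  3P = (12, 5)
Match found at i = 3.

k = 3


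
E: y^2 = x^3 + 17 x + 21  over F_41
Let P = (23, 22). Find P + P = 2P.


Doubling: s = (3 x1^2 + a) / (2 y1)
s = (3*23^2 + 17) / (2*22) mod 41 = 29
x3 = s^2 - 2 x1 mod 41 = 29^2 - 2*23 = 16
y3 = s (x1 - x3) - y1 mod 41 = 29 * (23 - 16) - 22 = 17

2P = (16, 17)


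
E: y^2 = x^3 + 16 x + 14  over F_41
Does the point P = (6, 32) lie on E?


Check whether y^2 = x^3 + 16 x + 14 (mod 41) for (x, y) = (6, 32).
LHS: y^2 = 32^2 mod 41 = 40
RHS: x^3 + 16 x + 14 = 6^3 + 16*6 + 14 mod 41 = 39
LHS != RHS

No, not on the curve


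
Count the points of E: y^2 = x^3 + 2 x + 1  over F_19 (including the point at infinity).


For each x in F_19, count y with y^2 = x^3 + 2 x + 1 mod 19:
  x = 0: RHS = 1, y in [1, 18]  -> 2 point(s)
  x = 1: RHS = 4, y in [2, 17]  -> 2 point(s)
  x = 4: RHS = 16, y in [4, 15]  -> 2 point(s)
  x = 6: RHS = 1, y in [1, 18]  -> 2 point(s)
  x = 7: RHS = 16, y in [4, 15]  -> 2 point(s)
  x = 8: RHS = 16, y in [4, 15]  -> 2 point(s)
  x = 9: RHS = 7, y in [8, 11]  -> 2 point(s)
  x = 11: RHS = 5, y in [9, 10]  -> 2 point(s)
  x = 12: RHS = 5, y in [9, 10]  -> 2 point(s)
  x = 13: RHS = 1, y in [1, 18]  -> 2 point(s)
  x = 15: RHS = 5, y in [9, 10]  -> 2 point(s)
  x = 16: RHS = 6, y in [5, 14]  -> 2 point(s)
  x = 18: RHS = 17, y in [6, 13]  -> 2 point(s)
Affine points: 26. Add the point at infinity: total = 27.

#E(F_19) = 27


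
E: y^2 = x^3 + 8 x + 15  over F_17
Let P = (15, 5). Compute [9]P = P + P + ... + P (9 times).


k = 9 = 1001_2 (binary, LSB first: 1001)
Double-and-add from P = (15, 5):
  bit 0 = 1: acc = O + (15, 5) = (15, 5)
  bit 1 = 0: acc unchanged = (15, 5)
  bit 2 = 0: acc unchanged = (15, 5)
  bit 3 = 1: acc = (15, 5) + (9, 0) = (14, 10)

9P = (14, 10)


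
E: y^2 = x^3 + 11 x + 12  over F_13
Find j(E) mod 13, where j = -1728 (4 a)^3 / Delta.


Delta = -16(4 a^3 + 27 b^2) mod 13 = 2
-1728 * (4 a)^3 = -1728 * (4*11)^3 mod 13 = 8
j = 8 * 2^(-1) mod 13 = 4

j = 4 (mod 13)


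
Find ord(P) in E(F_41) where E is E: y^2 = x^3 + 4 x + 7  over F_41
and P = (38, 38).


Compute successive multiples of P until we hit O:
  1P = (38, 38)
  2P = (27, 35)
  3P = (33, 23)
  4P = (20, 16)
  5P = (26, 4)
  6P = (34, 28)
  7P = (6, 1)
  8P = (22, 1)
  ... (continuing to 45P)
  45P = O

ord(P) = 45


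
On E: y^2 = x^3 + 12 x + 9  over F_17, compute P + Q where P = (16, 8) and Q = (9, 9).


P != Q, so use the chord formula.
s = (y2 - y1) / (x2 - x1) = (1) / (10) mod 17 = 12
x3 = s^2 - x1 - x2 mod 17 = 12^2 - 16 - 9 = 0
y3 = s (x1 - x3) - y1 mod 17 = 12 * (16 - 0) - 8 = 14

P + Q = (0, 14)


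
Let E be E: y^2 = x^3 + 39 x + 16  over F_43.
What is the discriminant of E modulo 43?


4 a^3 + 27 b^2 = 4*39^3 + 27*16^2 = 237276 + 6912 = 244188
Delta = -16 * (244188) = -3907008
Delta mod 43 = 15

Delta = 15 (mod 43)


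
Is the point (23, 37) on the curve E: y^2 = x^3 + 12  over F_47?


Check whether y^2 = x^3 + 0 x + 12 (mod 47) for (x, y) = (23, 37).
LHS: y^2 = 37^2 mod 47 = 6
RHS: x^3 + 0 x + 12 = 23^3 + 0*23 + 12 mod 47 = 6
LHS = RHS

Yes, on the curve


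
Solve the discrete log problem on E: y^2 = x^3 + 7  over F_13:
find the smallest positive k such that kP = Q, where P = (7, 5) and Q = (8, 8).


Enumerate multiples of P until we hit Q = (8, 8):
  1P = (7, 5)
  2P = (8, 5)
  3P = (11, 8)
  4P = (11, 5)
  5P = (8, 8)
Match found at i = 5.

k = 5


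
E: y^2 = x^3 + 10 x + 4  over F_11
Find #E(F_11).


For each x in F_11, count y with y^2 = x^3 + 10 x + 4 mod 11:
  x = 0: RHS = 4, y in [2, 9]  -> 2 point(s)
  x = 1: RHS = 4, y in [2, 9]  -> 2 point(s)
  x = 4: RHS = 9, y in [3, 8]  -> 2 point(s)
  x = 5: RHS = 3, y in [5, 6]  -> 2 point(s)
  x = 6: RHS = 5, y in [4, 7]  -> 2 point(s)
  x = 9: RHS = 9, y in [3, 8]  -> 2 point(s)
  x = 10: RHS = 4, y in [2, 9]  -> 2 point(s)
Affine points: 14. Add the point at infinity: total = 15.

#E(F_11) = 15


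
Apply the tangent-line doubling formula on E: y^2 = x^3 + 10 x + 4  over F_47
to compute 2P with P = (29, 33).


Doubling: s = (3 x1^2 + a) / (2 y1)
s = (3*29^2 + 10) / (2*33) mod 47 = 22
x3 = s^2 - 2 x1 mod 47 = 22^2 - 2*29 = 3
y3 = s (x1 - x3) - y1 mod 47 = 22 * (29 - 3) - 33 = 22

2P = (3, 22)


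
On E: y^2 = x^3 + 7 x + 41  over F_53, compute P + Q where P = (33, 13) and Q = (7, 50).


P != Q, so use the chord formula.
s = (y2 - y1) / (x2 - x1) = (37) / (27) mod 53 = 21
x3 = s^2 - x1 - x2 mod 53 = 21^2 - 33 - 7 = 30
y3 = s (x1 - x3) - y1 mod 53 = 21 * (33 - 30) - 13 = 50

P + Q = (30, 50)


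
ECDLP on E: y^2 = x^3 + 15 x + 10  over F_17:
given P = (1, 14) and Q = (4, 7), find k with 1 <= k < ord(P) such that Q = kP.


Enumerate multiples of P until we hit Q = (4, 7):
  1P = (1, 14)
  2P = (7, 4)
  3P = (8, 9)
  4P = (4, 10)
  5P = (10, 15)
  6P = (10, 2)
  7P = (4, 7)
Match found at i = 7.

k = 7


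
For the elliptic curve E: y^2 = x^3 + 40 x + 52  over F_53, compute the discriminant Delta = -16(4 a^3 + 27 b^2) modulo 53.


4 a^3 + 27 b^2 = 4*40^3 + 27*52^2 = 256000 + 73008 = 329008
Delta = -16 * (329008) = -5264128
Delta mod 53 = 44

Delta = 44 (mod 53)


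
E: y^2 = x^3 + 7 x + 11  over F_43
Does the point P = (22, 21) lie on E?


Check whether y^2 = x^3 + 7 x + 11 (mod 43) for (x, y) = (22, 21).
LHS: y^2 = 21^2 mod 43 = 11
RHS: x^3 + 7 x + 11 = 22^3 + 7*22 + 11 mod 43 = 20
LHS != RHS

No, not on the curve


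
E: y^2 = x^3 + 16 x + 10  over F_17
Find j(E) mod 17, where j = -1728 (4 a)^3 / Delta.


Delta = -16(4 a^3 + 27 b^2) mod 17 = 10
-1728 * (4 a)^3 = -1728 * (4*16)^3 mod 17 = 7
j = 7 * 10^(-1) mod 17 = 16

j = 16 (mod 17)


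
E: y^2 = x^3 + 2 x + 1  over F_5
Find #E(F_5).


For each x in F_5, count y with y^2 = x^3 + 2 x + 1 mod 5:
  x = 0: RHS = 1, y in [1, 4]  -> 2 point(s)
  x = 1: RHS = 4, y in [2, 3]  -> 2 point(s)
  x = 3: RHS = 4, y in [2, 3]  -> 2 point(s)
Affine points: 6. Add the point at infinity: total = 7.

#E(F_5) = 7


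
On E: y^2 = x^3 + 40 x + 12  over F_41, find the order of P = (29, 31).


Compute successive multiples of P until we hit O:
  1P = (29, 31)
  2P = (25, 14)
  3P = (23, 15)
  4P = (28, 40)
  5P = (24, 6)
  6P = (13, 8)
  7P = (15, 25)
  8P = (34, 2)
  ... (continuing to 21P)
  21P = O

ord(P) = 21


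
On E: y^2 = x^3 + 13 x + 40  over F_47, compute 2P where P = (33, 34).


Doubling: s = (3 x1^2 + a) / (2 y1)
s = (3*33^2 + 13) / (2*34) mod 47 = 4
x3 = s^2 - 2 x1 mod 47 = 4^2 - 2*33 = 44
y3 = s (x1 - x3) - y1 mod 47 = 4 * (33 - 44) - 34 = 16

2P = (44, 16)


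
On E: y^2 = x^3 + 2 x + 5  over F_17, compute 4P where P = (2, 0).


k = 4 = 100_2 (binary, LSB first: 001)
Double-and-add from P = (2, 0):
  bit 0 = 0: acc unchanged = O
  bit 1 = 0: acc unchanged = O
  bit 2 = 1: acc = O + O = O

4P = O


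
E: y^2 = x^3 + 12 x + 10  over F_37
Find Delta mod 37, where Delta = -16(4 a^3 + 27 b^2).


4 a^3 + 27 b^2 = 4*12^3 + 27*10^2 = 6912 + 2700 = 9612
Delta = -16 * (9612) = -153792
Delta mod 37 = 17

Delta = 17 (mod 37)


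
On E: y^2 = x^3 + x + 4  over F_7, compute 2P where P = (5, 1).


Doubling: s = (3 x1^2 + a) / (2 y1)
s = (3*5^2 + 1) / (2*1) mod 7 = 3
x3 = s^2 - 2 x1 mod 7 = 3^2 - 2*5 = 6
y3 = s (x1 - x3) - y1 mod 7 = 3 * (5 - 6) - 1 = 3

2P = (6, 3)


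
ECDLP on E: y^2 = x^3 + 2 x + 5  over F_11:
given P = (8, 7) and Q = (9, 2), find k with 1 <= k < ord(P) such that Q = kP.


Enumerate multiples of P until we hit Q = (9, 2):
  1P = (8, 7)
  2P = (9, 9)
  3P = (9, 2)
Match found at i = 3.

k = 3


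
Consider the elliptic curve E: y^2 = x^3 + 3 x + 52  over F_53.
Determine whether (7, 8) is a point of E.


Check whether y^2 = x^3 + 3 x + 52 (mod 53) for (x, y) = (7, 8).
LHS: y^2 = 8^2 mod 53 = 11
RHS: x^3 + 3 x + 52 = 7^3 + 3*7 + 52 mod 53 = 45
LHS != RHS

No, not on the curve


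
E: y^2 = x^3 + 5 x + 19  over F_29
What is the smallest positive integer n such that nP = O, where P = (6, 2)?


Compute successive multiples of P until we hit O:
  1P = (6, 2)
  2P = (23, 18)
  3P = (5, 16)
  4P = (11, 10)
  5P = (25, 14)
  6P = (18, 24)
  7P = (14, 22)
  8P = (8, 22)
  ... (continuing to 38P)
  38P = O

ord(P) = 38


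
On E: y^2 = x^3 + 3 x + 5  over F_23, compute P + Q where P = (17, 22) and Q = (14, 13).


P != Q, so use the chord formula.
s = (y2 - y1) / (x2 - x1) = (14) / (20) mod 23 = 3
x3 = s^2 - x1 - x2 mod 23 = 3^2 - 17 - 14 = 1
y3 = s (x1 - x3) - y1 mod 23 = 3 * (17 - 1) - 22 = 3

P + Q = (1, 3)


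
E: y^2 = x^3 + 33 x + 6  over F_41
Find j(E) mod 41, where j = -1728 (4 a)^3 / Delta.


Delta = -16(4 a^3 + 27 b^2) mod 41 = 37
-1728 * (4 a)^3 = -1728 * (4*33)^3 mod 41 = 13
j = 13 * 37^(-1) mod 41 = 7

j = 7 (mod 41)


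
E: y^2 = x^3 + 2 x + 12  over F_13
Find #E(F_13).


For each x in F_13, count y with y^2 = x^3 + 2 x + 12 mod 13:
  x = 0: RHS = 12, y in [5, 8]  -> 2 point(s)
  x = 5: RHS = 4, y in [2, 11]  -> 2 point(s)
  x = 11: RHS = 0, y in [0]  -> 1 point(s)
  x = 12: RHS = 9, y in [3, 10]  -> 2 point(s)
Affine points: 7. Add the point at infinity: total = 8.

#E(F_13) = 8


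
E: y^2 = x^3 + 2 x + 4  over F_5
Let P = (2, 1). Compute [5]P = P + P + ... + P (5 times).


k = 5 = 101_2 (binary, LSB first: 101)
Double-and-add from P = (2, 1):
  bit 0 = 1: acc = O + (2, 1) = (2, 1)
  bit 1 = 0: acc unchanged = (2, 1)
  bit 2 = 1: acc = (2, 1) + (4, 4) = (0, 2)

5P = (0, 2)


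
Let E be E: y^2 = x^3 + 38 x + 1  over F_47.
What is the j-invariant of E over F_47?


Delta = -16(4 a^3 + 27 b^2) mod 47 = 23
-1728 * (4 a)^3 = -1728 * (4*38)^3 mod 47 = 24
j = 24 * 23^(-1) mod 47 = 46

j = 46 (mod 47)


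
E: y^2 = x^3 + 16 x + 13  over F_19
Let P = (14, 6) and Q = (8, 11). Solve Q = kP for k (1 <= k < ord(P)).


Enumerate multiples of P until we hit Q = (8, 11):
  1P = (14, 6)
  2P = (8, 11)
Match found at i = 2.

k = 2


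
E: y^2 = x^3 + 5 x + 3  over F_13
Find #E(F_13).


For each x in F_13, count y with y^2 = x^3 + 5 x + 3 mod 13:
  x = 0: RHS = 3, y in [4, 9]  -> 2 point(s)
  x = 1: RHS = 9, y in [3, 10]  -> 2 point(s)
  x = 4: RHS = 9, y in [3, 10]  -> 2 point(s)
  x = 5: RHS = 10, y in [6, 7]  -> 2 point(s)
  x = 7: RHS = 4, y in [2, 11]  -> 2 point(s)
  x = 8: RHS = 9, y in [3, 10]  -> 2 point(s)
  x = 9: RHS = 10, y in [6, 7]  -> 2 point(s)
  x = 10: RHS = 0, y in [0]  -> 1 point(s)
  x = 12: RHS = 10, y in [6, 7]  -> 2 point(s)
Affine points: 17. Add the point at infinity: total = 18.

#E(F_13) = 18


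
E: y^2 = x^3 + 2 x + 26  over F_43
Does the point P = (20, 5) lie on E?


Check whether y^2 = x^3 + 2 x + 26 (mod 43) for (x, y) = (20, 5).
LHS: y^2 = 5^2 mod 43 = 25
RHS: x^3 + 2 x + 26 = 20^3 + 2*20 + 26 mod 43 = 25
LHS = RHS

Yes, on the curve


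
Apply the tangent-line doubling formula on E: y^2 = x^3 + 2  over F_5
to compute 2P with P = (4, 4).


Doubling: s = (3 x1^2 + a) / (2 y1)
s = (3*4^2 + 0) / (2*4) mod 5 = 1
x3 = s^2 - 2 x1 mod 5 = 1^2 - 2*4 = 3
y3 = s (x1 - x3) - y1 mod 5 = 1 * (4 - 3) - 4 = 2

2P = (3, 2)


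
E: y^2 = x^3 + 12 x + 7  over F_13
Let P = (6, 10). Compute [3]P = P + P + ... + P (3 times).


k = 3 = 11_2 (binary, LSB first: 11)
Double-and-add from P = (6, 10):
  bit 0 = 1: acc = O + (6, 10) = (6, 10)
  bit 1 = 1: acc = (6, 10) + (11, 12) = (5, 6)

3P = (5, 6)


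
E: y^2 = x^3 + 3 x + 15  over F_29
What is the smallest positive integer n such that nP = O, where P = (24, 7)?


Compute successive multiples of P until we hit O:
  1P = (24, 7)
  2P = (15, 10)
  3P = (3, 15)
  4P = (3, 14)
  5P = (15, 19)
  6P = (24, 22)
  7P = O

ord(P) = 7


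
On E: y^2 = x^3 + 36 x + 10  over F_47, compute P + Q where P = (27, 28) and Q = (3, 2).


P != Q, so use the chord formula.
s = (y2 - y1) / (x2 - x1) = (21) / (23) mod 47 = 5
x3 = s^2 - x1 - x2 mod 47 = 5^2 - 27 - 3 = 42
y3 = s (x1 - x3) - y1 mod 47 = 5 * (27 - 42) - 28 = 38

P + Q = (42, 38)


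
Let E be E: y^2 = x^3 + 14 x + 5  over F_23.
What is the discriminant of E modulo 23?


4 a^3 + 27 b^2 = 4*14^3 + 27*5^2 = 10976 + 675 = 11651
Delta = -16 * (11651) = -186416
Delta mod 23 = 22

Delta = 22 (mod 23)


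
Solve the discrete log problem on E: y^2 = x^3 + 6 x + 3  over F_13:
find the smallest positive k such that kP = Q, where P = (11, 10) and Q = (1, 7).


Enumerate multiples of P until we hit Q = (1, 7):
  1P = (11, 10)
  2P = (0, 9)
  3P = (12, 10)
  4P = (3, 3)
  5P = (2, 6)
  6P = (1, 6)
  7P = (10, 6)
  8P = (8, 2)
  9P = (4, 0)
  10P = (8, 11)
  11P = (10, 7)
  12P = (1, 7)
Match found at i = 12.

k = 12


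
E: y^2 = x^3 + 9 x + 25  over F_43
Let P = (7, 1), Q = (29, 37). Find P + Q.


P != Q, so use the chord formula.
s = (y2 - y1) / (x2 - x1) = (36) / (22) mod 43 = 29
x3 = s^2 - x1 - x2 mod 43 = 29^2 - 7 - 29 = 31
y3 = s (x1 - x3) - y1 mod 43 = 29 * (7 - 31) - 1 = 34

P + Q = (31, 34)


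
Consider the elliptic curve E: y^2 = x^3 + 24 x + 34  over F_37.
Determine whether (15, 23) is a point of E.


Check whether y^2 = x^3 + 24 x + 34 (mod 37) for (x, y) = (15, 23).
LHS: y^2 = 23^2 mod 37 = 11
RHS: x^3 + 24 x + 34 = 15^3 + 24*15 + 34 mod 37 = 32
LHS != RHS

No, not on the curve


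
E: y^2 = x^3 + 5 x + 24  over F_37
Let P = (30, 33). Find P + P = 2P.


Doubling: s = (3 x1^2 + a) / (2 y1)
s = (3*30^2 + 5) / (2*33) mod 37 = 18
x3 = s^2 - 2 x1 mod 37 = 18^2 - 2*30 = 5
y3 = s (x1 - x3) - y1 mod 37 = 18 * (30 - 5) - 33 = 10

2P = (5, 10)


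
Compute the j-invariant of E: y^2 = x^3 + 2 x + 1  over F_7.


Delta = -16(4 a^3 + 27 b^2) mod 7 = 1
-1728 * (4 a)^3 = -1728 * (4*2)^3 mod 7 = 1
j = 1 * 1^(-1) mod 7 = 1

j = 1 (mod 7)


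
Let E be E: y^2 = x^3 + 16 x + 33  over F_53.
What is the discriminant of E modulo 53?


4 a^3 + 27 b^2 = 4*16^3 + 27*33^2 = 16384 + 29403 = 45787
Delta = -16 * (45787) = -732592
Delta mod 53 = 27

Delta = 27 (mod 53)


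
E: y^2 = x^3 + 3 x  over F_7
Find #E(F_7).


For each x in F_7, count y with y^2 = x^3 + 3 x + 0 mod 7:
  x = 0: RHS = 0, y in [0]  -> 1 point(s)
  x = 1: RHS = 4, y in [2, 5]  -> 2 point(s)
  x = 2: RHS = 0, y in [0]  -> 1 point(s)
  x = 3: RHS = 1, y in [1, 6]  -> 2 point(s)
  x = 5: RHS = 0, y in [0]  -> 1 point(s)
Affine points: 7. Add the point at infinity: total = 8.

#E(F_7) = 8


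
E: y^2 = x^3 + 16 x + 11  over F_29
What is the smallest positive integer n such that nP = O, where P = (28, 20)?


Compute successive multiples of P until we hit O:
  1P = (28, 20)
  2P = (22, 22)
  3P = (21, 26)
  4P = (5, 10)
  5P = (2, 14)
  6P = (3, 17)
  7P = (4, 20)
  8P = (26, 9)
  ... (continuing to 18P)
  18P = O

ord(P) = 18


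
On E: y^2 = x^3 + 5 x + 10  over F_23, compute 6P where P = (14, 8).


k = 6 = 110_2 (binary, LSB first: 011)
Double-and-add from P = (14, 8):
  bit 0 = 0: acc unchanged = O
  bit 1 = 1: acc = O + (11, 4) = (11, 4)
  bit 2 = 1: acc = (11, 4) + (1, 19) = (19, 8)

6P = (19, 8)


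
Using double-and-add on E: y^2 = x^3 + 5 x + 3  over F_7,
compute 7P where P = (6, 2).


k = 7 = 111_2 (binary, LSB first: 111)
Double-and-add from P = (6, 2):
  bit 0 = 1: acc = O + (6, 2) = (6, 2)
  bit 1 = 1: acc = (6, 2) + (6, 5) = O
  bit 2 = 1: acc = O + (6, 2) = (6, 2)

7P = (6, 2)


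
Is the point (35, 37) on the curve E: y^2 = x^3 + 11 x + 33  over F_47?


Check whether y^2 = x^3 + 11 x + 33 (mod 47) for (x, y) = (35, 37).
LHS: y^2 = 37^2 mod 47 = 6
RHS: x^3 + 11 x + 33 = 35^3 + 11*35 + 33 mod 47 = 6
LHS = RHS

Yes, on the curve


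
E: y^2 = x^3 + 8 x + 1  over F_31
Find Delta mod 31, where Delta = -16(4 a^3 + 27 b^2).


4 a^3 + 27 b^2 = 4*8^3 + 27*1^2 = 2048 + 27 = 2075
Delta = -16 * (2075) = -33200
Delta mod 31 = 1

Delta = 1 (mod 31)


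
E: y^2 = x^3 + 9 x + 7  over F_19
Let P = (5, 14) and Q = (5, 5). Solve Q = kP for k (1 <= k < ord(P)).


Enumerate multiples of P until we hit Q = (5, 5):
  1P = (5, 14)
  2P = (18, 4)
  3P = (3, 2)
  4P = (9, 0)
  5P = (3, 17)
  6P = (18, 15)
  7P = (5, 5)
Match found at i = 7.

k = 7


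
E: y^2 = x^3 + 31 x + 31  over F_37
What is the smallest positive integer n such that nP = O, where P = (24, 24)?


Compute successive multiples of P until we hit O:
  1P = (24, 24)
  2P = (29, 14)
  3P = (25, 15)
  4P = (32, 11)
  5P = (27, 4)
  6P = (14, 8)
  7P = (6, 27)
  8P = (6, 10)
  ... (continuing to 15P)
  15P = O

ord(P) = 15


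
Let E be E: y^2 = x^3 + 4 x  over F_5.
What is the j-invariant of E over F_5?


Delta = -16(4 a^3 + 27 b^2) mod 5 = 4
-1728 * (4 a)^3 = -1728 * (4*4)^3 mod 5 = 2
j = 2 * 4^(-1) mod 5 = 3

j = 3 (mod 5)


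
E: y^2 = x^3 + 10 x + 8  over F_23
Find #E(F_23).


For each x in F_23, count y with y^2 = x^3 + 10 x + 8 mod 23:
  x = 0: RHS = 8, y in [10, 13]  -> 2 point(s)
  x = 2: RHS = 13, y in [6, 17]  -> 2 point(s)
  x = 6: RHS = 8, y in [10, 13]  -> 2 point(s)
  x = 8: RHS = 2, y in [5, 18]  -> 2 point(s)
  x = 10: RHS = 4, y in [2, 21]  -> 2 point(s)
  x = 11: RHS = 0, y in [0]  -> 1 point(s)
  x = 12: RHS = 16, y in [4, 19]  -> 2 point(s)
  x = 13: RHS = 12, y in [9, 14]  -> 2 point(s)
  x = 16: RHS = 9, y in [3, 20]  -> 2 point(s)
  x = 17: RHS = 8, y in [10, 13]  -> 2 point(s)
  x = 21: RHS = 3, y in [7, 16]  -> 2 point(s)
Affine points: 21. Add the point at infinity: total = 22.

#E(F_23) = 22


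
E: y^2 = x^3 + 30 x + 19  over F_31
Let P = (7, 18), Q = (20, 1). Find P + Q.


P != Q, so use the chord formula.
s = (y2 - y1) / (x2 - x1) = (14) / (13) mod 31 = 13
x3 = s^2 - x1 - x2 mod 31 = 13^2 - 7 - 20 = 18
y3 = s (x1 - x3) - y1 mod 31 = 13 * (7 - 18) - 18 = 25

P + Q = (18, 25)


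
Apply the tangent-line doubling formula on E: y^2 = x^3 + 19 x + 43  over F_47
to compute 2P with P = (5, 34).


Doubling: s = (3 x1^2 + a) / (2 y1)
s = (3*5^2 + 19) / (2*34) mod 47 = 0
x3 = s^2 - 2 x1 mod 47 = 0^2 - 2*5 = 37
y3 = s (x1 - x3) - y1 mod 47 = 0 * (5 - 37) - 34 = 13

2P = (37, 13)


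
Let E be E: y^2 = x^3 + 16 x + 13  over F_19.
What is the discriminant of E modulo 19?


4 a^3 + 27 b^2 = 4*16^3 + 27*13^2 = 16384 + 4563 = 20947
Delta = -16 * (20947) = -335152
Delta mod 19 = 8

Delta = 8 (mod 19)


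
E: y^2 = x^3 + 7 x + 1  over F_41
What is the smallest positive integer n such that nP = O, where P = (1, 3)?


Compute successive multiples of P until we hit O:
  1P = (1, 3)
  2P = (19, 8)
  3P = (25, 4)
  4P = (36, 28)
  5P = (2, 8)
  6P = (22, 15)
  7P = (20, 33)
  8P = (10, 13)
  ... (continuing to 37P)
  37P = O

ord(P) = 37


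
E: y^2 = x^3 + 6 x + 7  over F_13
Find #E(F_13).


For each x in F_13, count y with y^2 = x^3 + 6 x + 7 mod 13:
  x = 1: RHS = 1, y in [1, 12]  -> 2 point(s)
  x = 2: RHS = 1, y in [1, 12]  -> 2 point(s)
  x = 3: RHS = 0, y in [0]  -> 1 point(s)
  x = 4: RHS = 4, y in [2, 11]  -> 2 point(s)
  x = 6: RHS = 12, y in [5, 8]  -> 2 point(s)
  x = 9: RHS = 10, y in [6, 7]  -> 2 point(s)
  x = 10: RHS = 1, y in [1, 12]  -> 2 point(s)
  x = 11: RHS = 0, y in [0]  -> 1 point(s)
  x = 12: RHS = 0, y in [0]  -> 1 point(s)
Affine points: 15. Add the point at infinity: total = 16.

#E(F_13) = 16


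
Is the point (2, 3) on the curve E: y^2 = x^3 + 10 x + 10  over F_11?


Check whether y^2 = x^3 + 10 x + 10 (mod 11) for (x, y) = (2, 3).
LHS: y^2 = 3^2 mod 11 = 9
RHS: x^3 + 10 x + 10 = 2^3 + 10*2 + 10 mod 11 = 5
LHS != RHS

No, not on the curve


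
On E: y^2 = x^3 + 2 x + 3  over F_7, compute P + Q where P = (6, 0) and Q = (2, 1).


P != Q, so use the chord formula.
s = (y2 - y1) / (x2 - x1) = (1) / (3) mod 7 = 5
x3 = s^2 - x1 - x2 mod 7 = 5^2 - 6 - 2 = 3
y3 = s (x1 - x3) - y1 mod 7 = 5 * (6 - 3) - 0 = 1

P + Q = (3, 1)


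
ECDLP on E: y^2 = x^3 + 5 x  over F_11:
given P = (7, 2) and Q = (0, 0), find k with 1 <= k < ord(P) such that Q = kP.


Enumerate multiples of P until we hit Q = (0, 0):
  1P = (7, 2)
  2P = (0, 0)
Match found at i = 2.

k = 2


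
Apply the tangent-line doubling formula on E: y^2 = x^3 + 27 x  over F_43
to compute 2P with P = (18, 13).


Doubling: s = (3 x1^2 + a) / (2 y1)
s = (3*18^2 + 27) / (2*13) mod 43 = 7
x3 = s^2 - 2 x1 mod 43 = 7^2 - 2*18 = 13
y3 = s (x1 - x3) - y1 mod 43 = 7 * (18 - 13) - 13 = 22

2P = (13, 22)


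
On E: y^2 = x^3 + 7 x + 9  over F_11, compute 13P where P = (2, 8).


k = 13 = 1101_2 (binary, LSB first: 1011)
Double-and-add from P = (2, 8):
  bit 0 = 1: acc = O + (2, 8) = (2, 8)
  bit 1 = 0: acc unchanged = (2, 8)
  bit 2 = 1: acc = (2, 8) + (5, 9) = (9, 8)
  bit 3 = 1: acc = (9, 8) + (6, 6) = (5, 2)

13P = (5, 2)


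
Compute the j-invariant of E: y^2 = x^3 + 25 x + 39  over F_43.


Delta = -16(4 a^3 + 27 b^2) mod 43 = 19
-1728 * (4 a)^3 = -1728 * (4*25)^3 mod 43 = 21
j = 21 * 19^(-1) mod 43 = 26

j = 26 (mod 43)


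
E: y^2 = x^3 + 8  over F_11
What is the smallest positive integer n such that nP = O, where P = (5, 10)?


Compute successive multiples of P until we hit O:
  1P = (5, 10)
  2P = (2, 4)
  3P = (8, 6)
  4P = (1, 3)
  5P = (6, 2)
  6P = (9, 0)
  7P = (6, 9)
  8P = (1, 8)
  ... (continuing to 12P)
  12P = O

ord(P) = 12


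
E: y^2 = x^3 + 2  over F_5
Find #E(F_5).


For each x in F_5, count y with y^2 = x^3 + 0 x + 2 mod 5:
  x = 2: RHS = 0, y in [0]  -> 1 point(s)
  x = 3: RHS = 4, y in [2, 3]  -> 2 point(s)
  x = 4: RHS = 1, y in [1, 4]  -> 2 point(s)
Affine points: 5. Add the point at infinity: total = 6.

#E(F_5) = 6


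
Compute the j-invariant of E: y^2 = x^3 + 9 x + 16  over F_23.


Delta = -16(4 a^3 + 27 b^2) mod 23 = 3
-1728 * (4 a)^3 = -1728 * (4*9)^3 mod 23 = 10
j = 10 * 3^(-1) mod 23 = 11

j = 11 (mod 23)


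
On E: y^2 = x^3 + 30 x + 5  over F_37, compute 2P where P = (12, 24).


Doubling: s = (3 x1^2 + a) / (2 y1)
s = (3*12^2 + 30) / (2*24) mod 37 = 5
x3 = s^2 - 2 x1 mod 37 = 5^2 - 2*12 = 1
y3 = s (x1 - x3) - y1 mod 37 = 5 * (12 - 1) - 24 = 31

2P = (1, 31)


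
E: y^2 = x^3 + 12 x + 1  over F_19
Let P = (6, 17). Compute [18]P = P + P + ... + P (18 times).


k = 18 = 10010_2 (binary, LSB first: 01001)
Double-and-add from P = (6, 17):
  bit 0 = 0: acc unchanged = O
  bit 1 = 1: acc = O + (14, 14) = (14, 14)
  bit 2 = 0: acc unchanged = (14, 14)
  bit 3 = 0: acc unchanged = (14, 14)
  bit 4 = 1: acc = (14, 14) + (11, 18) = (0, 18)

18P = (0, 18)


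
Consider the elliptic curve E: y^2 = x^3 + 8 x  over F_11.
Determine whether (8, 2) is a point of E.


Check whether y^2 = x^3 + 8 x + 0 (mod 11) for (x, y) = (8, 2).
LHS: y^2 = 2^2 mod 11 = 4
RHS: x^3 + 8 x + 0 = 8^3 + 8*8 + 0 mod 11 = 4
LHS = RHS

Yes, on the curve


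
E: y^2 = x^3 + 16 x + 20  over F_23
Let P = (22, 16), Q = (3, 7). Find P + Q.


P != Q, so use the chord formula.
s = (y2 - y1) / (x2 - x1) = (14) / (4) mod 23 = 15
x3 = s^2 - x1 - x2 mod 23 = 15^2 - 22 - 3 = 16
y3 = s (x1 - x3) - y1 mod 23 = 15 * (22 - 16) - 16 = 5

P + Q = (16, 5)


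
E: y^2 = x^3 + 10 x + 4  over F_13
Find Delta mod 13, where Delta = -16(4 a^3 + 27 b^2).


4 a^3 + 27 b^2 = 4*10^3 + 27*4^2 = 4000 + 432 = 4432
Delta = -16 * (4432) = -70912
Delta mod 13 = 3

Delta = 3 (mod 13)


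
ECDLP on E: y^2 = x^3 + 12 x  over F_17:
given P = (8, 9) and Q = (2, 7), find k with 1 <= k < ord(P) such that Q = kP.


Enumerate multiples of P until we hit Q = (2, 7):
  1P = (8, 9)
  2P = (1, 8)
  3P = (16, 2)
  4P = (2, 7)
Match found at i = 4.

k = 4


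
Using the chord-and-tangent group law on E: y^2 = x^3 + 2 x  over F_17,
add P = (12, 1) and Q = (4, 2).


P != Q, so use the chord formula.
s = (y2 - y1) / (x2 - x1) = (1) / (9) mod 17 = 2
x3 = s^2 - x1 - x2 mod 17 = 2^2 - 12 - 4 = 5
y3 = s (x1 - x3) - y1 mod 17 = 2 * (12 - 5) - 1 = 13

P + Q = (5, 13)


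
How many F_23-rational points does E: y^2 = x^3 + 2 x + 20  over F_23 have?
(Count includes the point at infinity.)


For each x in F_23, count y with y^2 = x^3 + 2 x + 20 mod 23:
  x = 1: RHS = 0, y in [0]  -> 1 point(s)
  x = 2: RHS = 9, y in [3, 20]  -> 2 point(s)
  x = 4: RHS = 0, y in [0]  -> 1 point(s)
  x = 6: RHS = 18, y in [8, 15]  -> 2 point(s)
  x = 7: RHS = 9, y in [3, 20]  -> 2 point(s)
  x = 9: RHS = 8, y in [10, 13]  -> 2 point(s)
  x = 11: RHS = 16, y in [4, 19]  -> 2 point(s)
  x = 12: RHS = 1, y in [1, 22]  -> 2 point(s)
  x = 13: RHS = 12, y in [9, 14]  -> 2 point(s)
  x = 14: RHS = 9, y in [3, 20]  -> 2 point(s)
  x = 16: RHS = 8, y in [10, 13]  -> 2 point(s)
  x = 18: RHS = 0, y in [0]  -> 1 point(s)
  x = 21: RHS = 8, y in [10, 13]  -> 2 point(s)
Affine points: 23. Add the point at infinity: total = 24.

#E(F_23) = 24


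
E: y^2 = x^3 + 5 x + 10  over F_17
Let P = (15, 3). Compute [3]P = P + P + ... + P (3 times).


k = 3 = 11_2 (binary, LSB first: 11)
Double-and-add from P = (15, 3):
  bit 0 = 1: acc = O + (15, 3) = (15, 3)
  bit 1 = 1: acc = (15, 3) + (4, 14) = (16, 15)

3P = (16, 15)


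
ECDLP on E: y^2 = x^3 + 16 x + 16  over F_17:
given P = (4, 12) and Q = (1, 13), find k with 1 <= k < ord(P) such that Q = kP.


Enumerate multiples of P until we hit Q = (1, 13):
  1P = (4, 12)
  2P = (1, 13)
Match found at i = 2.

k = 2


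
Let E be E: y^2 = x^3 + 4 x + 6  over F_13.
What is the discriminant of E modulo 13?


4 a^3 + 27 b^2 = 4*4^3 + 27*6^2 = 256 + 972 = 1228
Delta = -16 * (1228) = -19648
Delta mod 13 = 8

Delta = 8 (mod 13)


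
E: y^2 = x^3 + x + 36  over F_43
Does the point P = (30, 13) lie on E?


Check whether y^2 = x^3 + 1 x + 36 (mod 43) for (x, y) = (30, 13).
LHS: y^2 = 13^2 mod 43 = 40
RHS: x^3 + 1 x + 36 = 30^3 + 1*30 + 36 mod 43 = 19
LHS != RHS

No, not on the curve


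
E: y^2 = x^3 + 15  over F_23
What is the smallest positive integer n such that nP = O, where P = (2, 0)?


Compute successive multiples of P until we hit O:
  1P = (2, 0)
  2P = O

ord(P) = 2


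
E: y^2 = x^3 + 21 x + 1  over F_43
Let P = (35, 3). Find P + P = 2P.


Doubling: s = (3 x1^2 + a) / (2 y1)
s = (3*35^2 + 21) / (2*3) mod 43 = 14
x3 = s^2 - 2 x1 mod 43 = 14^2 - 2*35 = 40
y3 = s (x1 - x3) - y1 mod 43 = 14 * (35 - 40) - 3 = 13

2P = (40, 13)


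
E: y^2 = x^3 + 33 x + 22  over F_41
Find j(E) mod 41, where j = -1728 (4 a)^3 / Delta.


Delta = -16(4 a^3 + 27 b^2) mod 41 = 21
-1728 * (4 a)^3 = -1728 * (4*33)^3 mod 41 = 13
j = 13 * 21^(-1) mod 41 = 26

j = 26 (mod 41)


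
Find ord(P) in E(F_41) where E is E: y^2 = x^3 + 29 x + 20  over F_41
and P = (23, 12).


Compute successive multiples of P until we hit O:
  1P = (23, 12)
  2P = (37, 2)
  3P = (20, 21)
  4P = (7, 22)
  5P = (21, 38)
  6P = (2, 2)
  7P = (6, 0)
  8P = (2, 39)
  ... (continuing to 14P)
  14P = O

ord(P) = 14


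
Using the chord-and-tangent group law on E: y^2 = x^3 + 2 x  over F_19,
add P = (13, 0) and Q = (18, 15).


P != Q, so use the chord formula.
s = (y2 - y1) / (x2 - x1) = (15) / (5) mod 19 = 3
x3 = s^2 - x1 - x2 mod 19 = 3^2 - 13 - 18 = 16
y3 = s (x1 - x3) - y1 mod 19 = 3 * (13 - 16) - 0 = 10

P + Q = (16, 10)


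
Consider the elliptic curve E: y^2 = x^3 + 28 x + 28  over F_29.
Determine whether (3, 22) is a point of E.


Check whether y^2 = x^3 + 28 x + 28 (mod 29) for (x, y) = (3, 22).
LHS: y^2 = 22^2 mod 29 = 20
RHS: x^3 + 28 x + 28 = 3^3 + 28*3 + 28 mod 29 = 23
LHS != RHS

No, not on the curve


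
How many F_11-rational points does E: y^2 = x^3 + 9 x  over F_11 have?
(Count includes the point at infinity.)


For each x in F_11, count y with y^2 = x^3 + 9 x + 0 mod 11:
  x = 0: RHS = 0, y in [0]  -> 1 point(s)
  x = 2: RHS = 4, y in [2, 9]  -> 2 point(s)
  x = 4: RHS = 1, y in [1, 10]  -> 2 point(s)
  x = 5: RHS = 5, y in [4, 7]  -> 2 point(s)
  x = 8: RHS = 1, y in [1, 10]  -> 2 point(s)
  x = 10: RHS = 1, y in [1, 10]  -> 2 point(s)
Affine points: 11. Add the point at infinity: total = 12.

#E(F_11) = 12


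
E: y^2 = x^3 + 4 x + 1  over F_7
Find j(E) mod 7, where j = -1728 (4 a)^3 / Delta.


Delta = -16(4 a^3 + 27 b^2) mod 7 = 1
-1728 * (4 a)^3 = -1728 * (4*4)^3 mod 7 = 1
j = 1 * 1^(-1) mod 7 = 1

j = 1 (mod 7)


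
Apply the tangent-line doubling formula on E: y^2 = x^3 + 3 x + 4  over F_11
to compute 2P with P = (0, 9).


Doubling: s = (3 x1^2 + a) / (2 y1)
s = (3*0^2 + 3) / (2*9) mod 11 = 2
x3 = s^2 - 2 x1 mod 11 = 2^2 - 2*0 = 4
y3 = s (x1 - x3) - y1 mod 11 = 2 * (0 - 4) - 9 = 5

2P = (4, 5)


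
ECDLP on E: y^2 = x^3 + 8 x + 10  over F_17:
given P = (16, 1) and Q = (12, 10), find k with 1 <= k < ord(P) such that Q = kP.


Enumerate multiples of P until we hit Q = (12, 10):
  1P = (16, 1)
  2P = (11, 1)
  3P = (7, 16)
  4P = (10, 6)
  5P = (12, 7)
  6P = (4, 15)
  7P = (13, 4)
  8P = (6, 6)
  9P = (8, 12)
  10P = (1, 6)
  11P = (2, 0)
  12P = (1, 11)
  13P = (8, 5)
  14P = (6, 11)
  15P = (13, 13)
  16P = (4, 2)
  17P = (12, 10)
Match found at i = 17.

k = 17


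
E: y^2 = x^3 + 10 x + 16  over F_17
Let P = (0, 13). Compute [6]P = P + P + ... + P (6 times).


k = 6 = 110_2 (binary, LSB first: 011)
Double-and-add from P = (0, 13):
  bit 0 = 0: acc unchanged = O
  bit 1 = 1: acc = O + (9, 11) = (9, 11)
  bit 2 = 1: acc = (9, 11) + (8, 9) = (4, 16)

6P = (4, 16)


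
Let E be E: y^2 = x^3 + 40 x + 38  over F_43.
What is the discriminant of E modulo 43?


4 a^3 + 27 b^2 = 4*40^3 + 27*38^2 = 256000 + 38988 = 294988
Delta = -16 * (294988) = -4719808
Delta mod 43 = 1

Delta = 1 (mod 43)


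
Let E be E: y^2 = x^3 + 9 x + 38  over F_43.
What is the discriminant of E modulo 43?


4 a^3 + 27 b^2 = 4*9^3 + 27*38^2 = 2916 + 38988 = 41904
Delta = -16 * (41904) = -670464
Delta mod 43 = 35

Delta = 35 (mod 43)


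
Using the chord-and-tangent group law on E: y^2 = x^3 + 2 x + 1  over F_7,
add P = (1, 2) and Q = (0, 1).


P != Q, so use the chord formula.
s = (y2 - y1) / (x2 - x1) = (6) / (6) mod 7 = 1
x3 = s^2 - x1 - x2 mod 7 = 1^2 - 1 - 0 = 0
y3 = s (x1 - x3) - y1 mod 7 = 1 * (1 - 0) - 2 = 6

P + Q = (0, 6)


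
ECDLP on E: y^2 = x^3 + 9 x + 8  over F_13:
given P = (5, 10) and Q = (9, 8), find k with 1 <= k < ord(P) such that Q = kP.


Enumerate multiples of P until we hit Q = (9, 8):
  1P = (5, 10)
  2P = (4, 2)
  3P = (3, 6)
  4P = (9, 8)
Match found at i = 4.

k = 4


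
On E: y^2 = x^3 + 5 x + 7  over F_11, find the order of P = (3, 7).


Compute successive multiples of P until we hit O:
  1P = (3, 7)
  2P = (10, 10)
  3P = (2, 6)
  4P = (7, 0)
  5P = (2, 5)
  6P = (10, 1)
  7P = (3, 4)
  8P = O

ord(P) = 8


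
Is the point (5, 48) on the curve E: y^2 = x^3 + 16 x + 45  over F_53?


Check whether y^2 = x^3 + 16 x + 45 (mod 53) for (x, y) = (5, 48).
LHS: y^2 = 48^2 mod 53 = 25
RHS: x^3 + 16 x + 45 = 5^3 + 16*5 + 45 mod 53 = 38
LHS != RHS

No, not on the curve


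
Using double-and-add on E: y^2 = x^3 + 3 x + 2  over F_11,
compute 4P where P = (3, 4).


k = 4 = 100_2 (binary, LSB first: 001)
Double-and-add from P = (3, 4):
  bit 0 = 0: acc unchanged = O
  bit 1 = 0: acc unchanged = O
  bit 2 = 1: acc = O + (4, 10) = (4, 10)

4P = (4, 10)


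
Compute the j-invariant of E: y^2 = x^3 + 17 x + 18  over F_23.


Delta = -16(4 a^3 + 27 b^2) mod 23 = 11
-1728 * (4 a)^3 = -1728 * (4*17)^3 mod 23 = 3
j = 3 * 11^(-1) mod 23 = 17

j = 17 (mod 23)


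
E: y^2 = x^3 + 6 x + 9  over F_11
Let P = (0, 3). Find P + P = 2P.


Doubling: s = (3 x1^2 + a) / (2 y1)
s = (3*0^2 + 6) / (2*3) mod 11 = 1
x3 = s^2 - 2 x1 mod 11 = 1^2 - 2*0 = 1
y3 = s (x1 - x3) - y1 mod 11 = 1 * (0 - 1) - 3 = 7

2P = (1, 7)


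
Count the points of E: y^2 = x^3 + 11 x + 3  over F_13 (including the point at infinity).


For each x in F_13, count y with y^2 = x^3 + 11 x + 3 mod 13:
  x = 0: RHS = 3, y in [4, 9]  -> 2 point(s)
  x = 5: RHS = 1, y in [1, 12]  -> 2 point(s)
  x = 6: RHS = 12, y in [5, 8]  -> 2 point(s)
  x = 9: RHS = 12, y in [5, 8]  -> 2 point(s)
  x = 11: RHS = 12, y in [5, 8]  -> 2 point(s)
  x = 12: RHS = 4, y in [2, 11]  -> 2 point(s)
Affine points: 12. Add the point at infinity: total = 13.

#E(F_13) = 13


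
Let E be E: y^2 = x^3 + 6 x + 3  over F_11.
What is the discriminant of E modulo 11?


4 a^3 + 27 b^2 = 4*6^3 + 27*3^2 = 864 + 243 = 1107
Delta = -16 * (1107) = -17712
Delta mod 11 = 9

Delta = 9 (mod 11)


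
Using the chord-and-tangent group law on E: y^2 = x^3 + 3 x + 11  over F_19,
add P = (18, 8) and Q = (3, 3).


P != Q, so use the chord formula.
s = (y2 - y1) / (x2 - x1) = (14) / (4) mod 19 = 13
x3 = s^2 - x1 - x2 mod 19 = 13^2 - 18 - 3 = 15
y3 = s (x1 - x3) - y1 mod 19 = 13 * (18 - 15) - 8 = 12

P + Q = (15, 12)


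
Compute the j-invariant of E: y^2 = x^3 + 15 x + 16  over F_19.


Delta = -16(4 a^3 + 27 b^2) mod 19 = 18
-1728 * (4 a)^3 = -1728 * (4*15)^3 mod 19 = 8
j = 8 * 18^(-1) mod 19 = 11

j = 11 (mod 19)


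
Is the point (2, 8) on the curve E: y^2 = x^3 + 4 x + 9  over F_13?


Check whether y^2 = x^3 + 4 x + 9 (mod 13) for (x, y) = (2, 8).
LHS: y^2 = 8^2 mod 13 = 12
RHS: x^3 + 4 x + 9 = 2^3 + 4*2 + 9 mod 13 = 12
LHS = RHS

Yes, on the curve


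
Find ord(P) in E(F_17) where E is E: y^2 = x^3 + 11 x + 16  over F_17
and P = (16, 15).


Compute successive multiples of P until we hit O:
  1P = (16, 15)
  2P = (10, 15)
  3P = (8, 2)
  4P = (6, 14)
  5P = (3, 5)
  6P = (0, 13)
  7P = (5, 14)
  8P = (5, 3)
  ... (continuing to 15P)
  15P = O

ord(P) = 15


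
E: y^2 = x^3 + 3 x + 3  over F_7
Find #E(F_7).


For each x in F_7, count y with y^2 = x^3 + 3 x + 3 mod 7:
  x = 1: RHS = 0, y in [0]  -> 1 point(s)
  x = 3: RHS = 4, y in [2, 5]  -> 2 point(s)
  x = 4: RHS = 2, y in [3, 4]  -> 2 point(s)
Affine points: 5. Add the point at infinity: total = 6.

#E(F_7) = 6


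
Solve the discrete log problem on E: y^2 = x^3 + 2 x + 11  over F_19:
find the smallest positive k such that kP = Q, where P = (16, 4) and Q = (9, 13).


Enumerate multiples of P until we hit Q = (9, 13):
  1P = (16, 4)
  2P = (4, 11)
  3P = (0, 12)
  4P = (8, 11)
  5P = (2, 17)
  6P = (7, 8)
  7P = (3, 5)
  8P = (9, 13)
Match found at i = 8.

k = 8


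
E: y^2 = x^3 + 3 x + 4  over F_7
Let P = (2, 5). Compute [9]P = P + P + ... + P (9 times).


k = 9 = 1001_2 (binary, LSB first: 1001)
Double-and-add from P = (2, 5):
  bit 0 = 1: acc = O + (2, 5) = (2, 5)
  bit 1 = 0: acc unchanged = (2, 5)
  bit 2 = 0: acc unchanged = (2, 5)
  bit 3 = 1: acc = (2, 5) + (0, 2) = (2, 2)

9P = (2, 2)


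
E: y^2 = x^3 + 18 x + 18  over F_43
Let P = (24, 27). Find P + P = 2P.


Doubling: s = (3 x1^2 + a) / (2 y1)
s = (3*24^2 + 18) / (2*27) mod 43 = 18
x3 = s^2 - 2 x1 mod 43 = 18^2 - 2*24 = 18
y3 = s (x1 - x3) - y1 mod 43 = 18 * (24 - 18) - 27 = 38

2P = (18, 38)


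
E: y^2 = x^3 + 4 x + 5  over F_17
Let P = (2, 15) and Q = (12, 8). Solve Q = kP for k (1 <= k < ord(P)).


Enumerate multiples of P until we hit Q = (12, 8):
  1P = (2, 15)
  2P = (12, 8)
Match found at i = 2.

k = 2


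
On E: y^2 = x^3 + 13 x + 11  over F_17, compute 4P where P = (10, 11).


k = 4 = 100_2 (binary, LSB first: 001)
Double-and-add from P = (10, 11):
  bit 0 = 0: acc unchanged = O
  bit 1 = 0: acc unchanged = O
  bit 2 = 1: acc = O + (6, 4) = (6, 4)

4P = (6, 4)


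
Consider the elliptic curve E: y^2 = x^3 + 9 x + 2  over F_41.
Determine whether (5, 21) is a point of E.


Check whether y^2 = x^3 + 9 x + 2 (mod 41) for (x, y) = (5, 21).
LHS: y^2 = 21^2 mod 41 = 31
RHS: x^3 + 9 x + 2 = 5^3 + 9*5 + 2 mod 41 = 8
LHS != RHS

No, not on the curve


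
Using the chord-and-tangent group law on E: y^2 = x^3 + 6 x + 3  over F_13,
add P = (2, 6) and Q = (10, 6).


P != Q, so use the chord formula.
s = (y2 - y1) / (x2 - x1) = (0) / (8) mod 13 = 0
x3 = s^2 - x1 - x2 mod 13 = 0^2 - 2 - 10 = 1
y3 = s (x1 - x3) - y1 mod 13 = 0 * (2 - 1) - 6 = 7

P + Q = (1, 7)


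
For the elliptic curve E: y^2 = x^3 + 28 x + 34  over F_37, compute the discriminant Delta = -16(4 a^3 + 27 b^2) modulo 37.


4 a^3 + 27 b^2 = 4*28^3 + 27*34^2 = 87808 + 31212 = 119020
Delta = -16 * (119020) = -1904320
Delta mod 37 = 33

Delta = 33 (mod 37)


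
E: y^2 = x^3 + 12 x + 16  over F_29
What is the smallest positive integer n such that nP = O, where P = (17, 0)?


Compute successive multiples of P until we hit O:
  1P = (17, 0)
  2P = O

ord(P) = 2


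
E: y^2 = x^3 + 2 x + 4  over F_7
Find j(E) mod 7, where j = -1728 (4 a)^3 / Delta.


Delta = -16(4 a^3 + 27 b^2) mod 7 = 3
-1728 * (4 a)^3 = -1728 * (4*2)^3 mod 7 = 1
j = 1 * 3^(-1) mod 7 = 5

j = 5 (mod 7)


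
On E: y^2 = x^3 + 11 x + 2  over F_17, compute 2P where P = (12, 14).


Doubling: s = (3 x1^2 + a) / (2 y1)
s = (3*12^2 + 11) / (2*14) mod 17 = 14
x3 = s^2 - 2 x1 mod 17 = 14^2 - 2*12 = 2
y3 = s (x1 - x3) - y1 mod 17 = 14 * (12 - 2) - 14 = 7

2P = (2, 7)


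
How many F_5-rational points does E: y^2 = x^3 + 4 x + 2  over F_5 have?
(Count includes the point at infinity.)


For each x in F_5, count y with y^2 = x^3 + 4 x + 2 mod 5:
  x = 3: RHS = 1, y in [1, 4]  -> 2 point(s)
Affine points: 2. Add the point at infinity: total = 3.

#E(F_5) = 3


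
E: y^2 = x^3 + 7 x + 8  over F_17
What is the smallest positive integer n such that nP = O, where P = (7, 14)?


Compute successive multiples of P until we hit O:
  1P = (7, 14)
  2P = (12, 1)
  3P = (0, 12)
  4P = (8, 10)
  5P = (1, 13)
  6P = (1, 4)
  7P = (8, 7)
  8P = (0, 5)
  ... (continuing to 11P)
  11P = O

ord(P) = 11


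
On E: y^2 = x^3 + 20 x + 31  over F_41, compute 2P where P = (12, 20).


Doubling: s = (3 x1^2 + a) / (2 y1)
s = (3*12^2 + 20) / (2*20) mod 41 = 40
x3 = s^2 - 2 x1 mod 41 = 40^2 - 2*12 = 18
y3 = s (x1 - x3) - y1 mod 41 = 40 * (12 - 18) - 20 = 27

2P = (18, 27)


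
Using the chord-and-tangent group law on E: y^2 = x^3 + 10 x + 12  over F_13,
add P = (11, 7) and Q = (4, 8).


P != Q, so use the chord formula.
s = (y2 - y1) / (x2 - x1) = (1) / (6) mod 13 = 11
x3 = s^2 - x1 - x2 mod 13 = 11^2 - 11 - 4 = 2
y3 = s (x1 - x3) - y1 mod 13 = 11 * (11 - 2) - 7 = 1

P + Q = (2, 1)


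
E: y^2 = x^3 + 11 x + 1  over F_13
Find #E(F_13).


For each x in F_13, count y with y^2 = x^3 + 11 x + 1 mod 13:
  x = 0: RHS = 1, y in [1, 12]  -> 2 point(s)
  x = 1: RHS = 0, y in [0]  -> 1 point(s)
  x = 3: RHS = 9, y in [3, 10]  -> 2 point(s)
  x = 5: RHS = 12, y in [5, 8]  -> 2 point(s)
  x = 6: RHS = 10, y in [6, 7]  -> 2 point(s)
  x = 8: RHS = 3, y in [4, 9]  -> 2 point(s)
  x = 9: RHS = 10, y in [6, 7]  -> 2 point(s)
  x = 11: RHS = 10, y in [6, 7]  -> 2 point(s)
Affine points: 15. Add the point at infinity: total = 16.

#E(F_13) = 16


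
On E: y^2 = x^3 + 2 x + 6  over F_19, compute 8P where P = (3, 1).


k = 8 = 1000_2 (binary, LSB first: 0001)
Double-and-add from P = (3, 1):
  bit 0 = 0: acc unchanged = O
  bit 1 = 0: acc unchanged = O
  bit 2 = 0: acc unchanged = O
  bit 3 = 1: acc = O + (10, 0) = (10, 0)

8P = (10, 0)


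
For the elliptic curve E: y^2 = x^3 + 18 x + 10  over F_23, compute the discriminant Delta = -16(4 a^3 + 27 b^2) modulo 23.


4 a^3 + 27 b^2 = 4*18^3 + 27*10^2 = 23328 + 2700 = 26028
Delta = -16 * (26028) = -416448
Delta mod 23 = 13

Delta = 13 (mod 23)


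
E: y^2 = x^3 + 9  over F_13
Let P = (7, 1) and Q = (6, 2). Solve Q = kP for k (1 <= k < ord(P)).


Enumerate multiples of P until we hit Q = (6, 2):
  1P = (7, 1)
  2P = (3, 7)
  3P = (2, 11)
  4P = (8, 1)
  5P = (11, 12)
  6P = (5, 11)
  7P = (0, 3)
  8P = (9, 7)
  9P = (6, 2)
Match found at i = 9.

k = 9


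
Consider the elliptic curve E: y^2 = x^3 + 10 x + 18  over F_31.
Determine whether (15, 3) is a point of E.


Check whether y^2 = x^3 + 10 x + 18 (mod 31) for (x, y) = (15, 3).
LHS: y^2 = 3^2 mod 31 = 9
RHS: x^3 + 10 x + 18 = 15^3 + 10*15 + 18 mod 31 = 9
LHS = RHS

Yes, on the curve


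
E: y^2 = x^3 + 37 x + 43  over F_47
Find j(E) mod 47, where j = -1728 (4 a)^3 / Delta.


Delta = -16(4 a^3 + 27 b^2) mod 47 = 30
-1728 * (4 a)^3 = -1728 * (4*37)^3 mod 47 = 13
j = 13 * 30^(-1) mod 47 = 2

j = 2 (mod 47)
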